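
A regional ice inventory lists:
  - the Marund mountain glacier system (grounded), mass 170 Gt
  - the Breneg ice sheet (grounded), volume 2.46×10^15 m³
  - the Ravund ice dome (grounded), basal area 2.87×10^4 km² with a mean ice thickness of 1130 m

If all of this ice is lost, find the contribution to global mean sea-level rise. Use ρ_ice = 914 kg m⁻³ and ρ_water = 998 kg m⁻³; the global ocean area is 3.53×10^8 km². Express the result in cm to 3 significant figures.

Marund: 170 Gt = 1.700×10^14 kg; dividing by ρ_w = 998 kg m⁻³ gives 1.703×10^11 m³ of water.
Breneg: 2.46×10^15 m³ × (914/998) = 2.253×10^15 m³ of water.
Ravund: ice volume = 2.87×10^4 km² × 1130 m = 3.243×10^4 km³; 3.243×10^4 × (914/998) = 2.970×10^4 km³ of water.
Total added water ≈ 2.283×10^15 m³ over 3.53×10^14 m² → Δh = 6.47 m = 647 cm.

≈ 647 cm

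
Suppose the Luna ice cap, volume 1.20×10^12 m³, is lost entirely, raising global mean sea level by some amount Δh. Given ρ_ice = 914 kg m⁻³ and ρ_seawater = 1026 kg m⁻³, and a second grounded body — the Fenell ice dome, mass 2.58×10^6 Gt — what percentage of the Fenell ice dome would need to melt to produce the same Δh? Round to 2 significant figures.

Equal sea-level rise means equal mass of meltwater, i.e. equal mass of ice lost.
Ice mass of Luna: 1.097×10^15 kg; ice mass of Fenell: 2.580×10^18 kg.
Fraction required = 1.097×10^15 / 2.580×10^18 = 4.25×10^-4 → 0.043 %.

≈ 0.043 %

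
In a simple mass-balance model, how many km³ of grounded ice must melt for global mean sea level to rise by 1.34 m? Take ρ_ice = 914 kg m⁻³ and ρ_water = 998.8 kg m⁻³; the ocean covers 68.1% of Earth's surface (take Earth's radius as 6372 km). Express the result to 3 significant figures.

≈ 5.09×10^5 km³

Required water volume = Δh × A = 1.34 m × 3.47×10^14 m² = 4.656×10^14 m³ = 4.656×10^5 km³.
Ice volume = water volume × ρ_w/ρ_ice = 4.656×10^5 × 998.8/914 = 5.09×10^5 km³.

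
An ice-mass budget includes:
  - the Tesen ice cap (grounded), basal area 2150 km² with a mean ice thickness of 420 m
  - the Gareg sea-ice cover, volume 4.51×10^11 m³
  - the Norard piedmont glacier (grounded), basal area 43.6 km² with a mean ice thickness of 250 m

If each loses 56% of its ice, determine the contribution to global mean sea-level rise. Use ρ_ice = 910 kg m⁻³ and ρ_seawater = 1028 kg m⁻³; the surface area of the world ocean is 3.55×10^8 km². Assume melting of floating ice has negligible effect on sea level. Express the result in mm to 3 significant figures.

≈ 1.28 mm

Tesen: ice volume = 2150 km² × 420 m = 903.0 km³; 0.56 × 903.0 × (910/1028) = 447.6 km³ of water.
The Gareg sea-ice cover is floating and already displaces its own weight of water, so its melt adds essentially nothing to sea level.
Norard: ice volume = 43.6 km² × 250 m = 10.90 km³; 0.56 × 10.90 × (910/1028) = 5.403 km³ of water.
Total added water ≈ 4.530×10^11 m³ over 3.55×10^14 m² → Δh = 1.28×10^-3 m = 1.28 mm.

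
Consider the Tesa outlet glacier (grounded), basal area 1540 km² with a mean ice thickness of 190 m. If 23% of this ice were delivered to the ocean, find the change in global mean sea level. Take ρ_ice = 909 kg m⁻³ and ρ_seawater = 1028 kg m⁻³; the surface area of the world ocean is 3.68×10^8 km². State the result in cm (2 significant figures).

Tesa: ice volume = 1540 km² × 190 m = 292.6 km³; 0.23 × 292.6 × (909/1028) = 59.51 km³ of water.
Spread over 3.68×10^14 m² of ocean, Δh = 5.951×10^10 / 3.68×10^14 = 1.62×10^-4 m = 0.016 cm.

≈ 0.016 cm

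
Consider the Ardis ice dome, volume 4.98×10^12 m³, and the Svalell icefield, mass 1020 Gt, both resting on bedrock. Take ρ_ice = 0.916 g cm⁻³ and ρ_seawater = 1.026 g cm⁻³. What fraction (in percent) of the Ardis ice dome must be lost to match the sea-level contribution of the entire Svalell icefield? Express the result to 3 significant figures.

Equal sea-level rise means equal mass of meltwater, i.e. equal mass of ice lost.
Ice mass of Svalell: 1.020×10^15 kg; ice mass of Ardis: 4.562×10^15 kg.
Fraction required = 1.020×10^15 / 4.562×10^15 = 0.224 → 22.4 %.

≈ 22.4 %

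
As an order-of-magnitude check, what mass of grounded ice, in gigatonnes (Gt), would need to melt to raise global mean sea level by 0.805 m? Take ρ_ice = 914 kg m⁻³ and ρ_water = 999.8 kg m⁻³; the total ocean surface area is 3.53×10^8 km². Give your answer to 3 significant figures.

Required water volume = Δh × A = 0.805 m × 3.53×10^14 m² = 2.842×10^14 m³.
ρ_w = 999.8 kg m⁻³, so the mass of water = 2.842×10^14 m³ × 999.8 kg m⁻³ = 2.841×10^17 kg = 2.84×10^5 Gt (and the same mass of ice, by conservation).

≈ 2.84×10^5 Gt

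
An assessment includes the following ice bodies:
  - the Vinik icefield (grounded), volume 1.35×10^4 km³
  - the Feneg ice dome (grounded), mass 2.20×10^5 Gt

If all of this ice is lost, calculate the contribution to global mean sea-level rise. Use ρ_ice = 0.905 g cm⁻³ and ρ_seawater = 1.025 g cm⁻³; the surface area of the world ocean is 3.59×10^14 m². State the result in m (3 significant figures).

≈ 0.631 m

Vinik: 1.35×10^4 km³ × (905/1025) = 1.192×10^4 km³ of water.
Feneg: 2.20×10^5 Gt = 2.200×10^17 kg; dividing by ρ_w = 1.025 g cm⁻³ = 1025 kg m⁻³ gives 2.146×10^14 m³ of water.
Total added water ≈ 2.266×10^14 m³ over 3.59×10^14 m² → Δh = 0.631 m.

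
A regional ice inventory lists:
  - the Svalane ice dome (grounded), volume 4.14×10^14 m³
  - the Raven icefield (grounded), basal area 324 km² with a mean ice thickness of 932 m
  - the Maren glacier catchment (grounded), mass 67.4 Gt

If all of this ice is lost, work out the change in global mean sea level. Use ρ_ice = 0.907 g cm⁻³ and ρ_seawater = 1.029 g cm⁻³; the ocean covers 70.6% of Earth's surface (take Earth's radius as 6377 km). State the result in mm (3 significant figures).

Svalane: 4.14×10^14 m³ × (907/1029) = 3.649×10^14 m³ of water.
Raven: ice volume = 324 km² × 932 m = 302.0 km³; 302.0 × (907/1029) = 266.2 km³ of water.
Maren: 67.4 Gt = 6.740×10^13 kg; dividing by ρ_w = 1.029 g cm⁻³ = 1029 kg m⁻³ gives 6.550×10^10 m³ of water.
Total added water ≈ 3.652×10^14 m³ over 3.61×10^14 m² → Δh = 1.01 m = 1010 mm.

≈ 1010 mm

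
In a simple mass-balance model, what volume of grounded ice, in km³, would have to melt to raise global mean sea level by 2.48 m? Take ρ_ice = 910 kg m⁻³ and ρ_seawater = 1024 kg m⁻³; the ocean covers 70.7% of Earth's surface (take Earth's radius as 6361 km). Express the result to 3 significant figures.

Required water volume = Δh × A = 2.48 m × 3.59×10^14 m² = 8.915×10^14 m³ = 8.915×10^5 km³.
Ice volume = water volume × ρ_w/ρ_ice = 8.915×10^5 × 1024/910 = 1.00×10^6 km³.

≈ 1.00×10^6 km³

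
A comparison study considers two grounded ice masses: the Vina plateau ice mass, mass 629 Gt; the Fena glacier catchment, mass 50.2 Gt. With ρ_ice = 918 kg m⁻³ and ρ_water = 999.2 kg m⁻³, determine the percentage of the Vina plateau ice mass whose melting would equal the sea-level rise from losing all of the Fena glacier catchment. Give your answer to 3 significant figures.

Equal sea-level rise means equal mass of meltwater, i.e. equal mass of ice lost.
Ice mass of Fena: 5.020×10^13 kg; ice mass of Vina: 6.290×10^14 kg.
Fraction required = 5.020×10^13 / 6.290×10^14 = 0.0798 → 7.98 %.

≈ 7.98 %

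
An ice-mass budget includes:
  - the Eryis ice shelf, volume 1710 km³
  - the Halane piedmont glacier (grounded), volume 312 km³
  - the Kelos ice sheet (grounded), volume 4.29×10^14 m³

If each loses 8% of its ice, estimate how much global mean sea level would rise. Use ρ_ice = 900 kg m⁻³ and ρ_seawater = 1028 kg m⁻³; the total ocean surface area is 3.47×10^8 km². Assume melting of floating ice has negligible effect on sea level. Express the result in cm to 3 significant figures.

≈ 8.67 cm

The Eryis ice shelf is floating and already displaces its own weight of water, so its melt adds essentially nothing to sea level.
Halane: 0.08 × 312 km³ × (900/1028) = 21.85 km³ of water.
Kelos: 0.08 × 4.29×10^14 m³ × (900/1028) = 3.005×10^13 m³ of water.
Total added water ≈ 3.007×10^13 m³ over 3.47×10^14 m² → Δh = 0.0867 m = 8.67 cm.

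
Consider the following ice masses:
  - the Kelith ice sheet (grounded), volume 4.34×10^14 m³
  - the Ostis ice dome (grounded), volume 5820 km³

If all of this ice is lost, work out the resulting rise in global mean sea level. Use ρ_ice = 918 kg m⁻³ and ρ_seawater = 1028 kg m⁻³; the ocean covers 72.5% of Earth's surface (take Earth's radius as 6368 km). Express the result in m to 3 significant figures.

≈ 1.06 m

Kelith: 4.34×10^14 m³ × (918/1028) = 3.876×10^14 m³ of water.
Ostis: 5820 km³ × (918/1028) = 5197 km³ of water.
Total added water ≈ 3.928×10^14 m³ over 3.69×10^14 m² → Δh = 1.06 m.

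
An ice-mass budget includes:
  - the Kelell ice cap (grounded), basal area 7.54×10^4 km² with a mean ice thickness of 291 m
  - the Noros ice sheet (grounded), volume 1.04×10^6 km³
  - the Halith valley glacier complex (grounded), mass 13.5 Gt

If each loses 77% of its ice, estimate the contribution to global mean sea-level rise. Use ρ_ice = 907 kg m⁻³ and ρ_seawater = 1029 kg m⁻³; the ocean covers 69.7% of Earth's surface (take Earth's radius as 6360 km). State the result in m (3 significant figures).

Kelell: ice volume = 7.54×10^4 km² × 291 m = 2.194×10^4 km³; 0.77 × 2.194×10^4 × (907/1029) = 1.489×10^4 km³ of water.
Noros: 0.77 × 1.04×10^6 km³ × (907/1029) = 7.059×10^5 km³ of water.
Halith: 0.77 × 13.5 Gt = 1.040×10^13 kg; dividing by ρ_w = 1029 kg m⁻³ gives 1.010×10^10 m³ of water.
Total added water ≈ 7.208×10^14 m³ over 3.54×10^14 m² → Δh = 2.03 m.

≈ 2.03 m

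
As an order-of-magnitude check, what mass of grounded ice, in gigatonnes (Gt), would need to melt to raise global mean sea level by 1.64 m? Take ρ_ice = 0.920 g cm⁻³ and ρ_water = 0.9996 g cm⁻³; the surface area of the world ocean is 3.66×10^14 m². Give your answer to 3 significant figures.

≈ 6.00×10^5 Gt

Required water volume = Δh × A = 1.64 m × 3.66×10^14 m² = 6.002×10^14 m³.
ρ_w = 0.9996 g cm⁻³ = 999.6 kg m⁻³, so the mass of water = 6.002×10^14 m³ × 999.6 kg m⁻³ = 6.000×10^17 kg = 6.00×10^5 Gt (and the same mass of ice, by conservation).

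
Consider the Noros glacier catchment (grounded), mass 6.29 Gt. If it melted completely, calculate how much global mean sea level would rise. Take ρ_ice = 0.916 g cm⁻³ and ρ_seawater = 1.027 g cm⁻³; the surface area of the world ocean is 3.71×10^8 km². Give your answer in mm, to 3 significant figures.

≈ 0.0165 mm

Noros: 6.29 Gt = 6.290×10^12 kg; dividing by ρ_w = 1.027 g cm⁻³ = 1027 kg m⁻³ gives 6.125×10^9 m³ of water.
Spread over 3.71×10^14 m² of ocean, Δh = 6.125×10^9 / 3.71×10^14 = 1.65×10^-5 m = 0.0165 mm.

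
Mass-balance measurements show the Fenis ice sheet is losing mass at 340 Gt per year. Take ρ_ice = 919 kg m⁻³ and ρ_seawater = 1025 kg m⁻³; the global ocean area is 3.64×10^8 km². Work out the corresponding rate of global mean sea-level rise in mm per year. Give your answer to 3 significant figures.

≈ 0.911 mm/yr

ρ_w = 1025 kg m⁻³. Annual water volume added = 340 Gt / ρ_w = 3.400×10^14 kg / 1025 kg m⁻³ = 3.317×10^11 m³.
Δh per year = 3.317×10^11 / 3.64×10^14 = 9.11×10^-4 m = 0.911 mm.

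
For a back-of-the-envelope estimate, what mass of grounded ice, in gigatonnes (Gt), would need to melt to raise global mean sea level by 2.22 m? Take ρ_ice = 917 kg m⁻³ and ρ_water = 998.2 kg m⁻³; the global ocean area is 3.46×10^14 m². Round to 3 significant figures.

Required water volume = Δh × A = 2.22 m × 3.46×10^14 m² = 7.681×10^14 m³.
ρ_w = 998.2 kg m⁻³, so the mass of water = 7.681×10^14 m³ × 998.2 kg m⁻³ = 7.667×10^17 kg = 7.67×10^5 Gt (and the same mass of ice, by conservation).

≈ 7.67×10^5 Gt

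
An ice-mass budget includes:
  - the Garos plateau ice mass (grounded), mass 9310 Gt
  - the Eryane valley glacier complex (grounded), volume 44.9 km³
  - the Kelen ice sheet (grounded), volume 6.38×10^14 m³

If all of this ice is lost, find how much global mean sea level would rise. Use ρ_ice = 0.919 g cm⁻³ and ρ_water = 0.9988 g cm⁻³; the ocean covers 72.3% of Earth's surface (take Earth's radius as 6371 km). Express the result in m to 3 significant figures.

Garos: 9310 Gt = 9.310×10^15 kg; dividing by ρ_w = 0.9988 g cm⁻³ = 998.8 kg m⁻³ gives 9.321×10^12 m³ of water.
Eryane: 44.9 km³ × (919/998.8) = 41.31 km³ of water.
Kelen: 6.38×10^14 m³ × (919/998.8) = 5.870×10^14 m³ of water.
Total added water ≈ 5.964×10^14 m³ over 3.69×10^14 m² → Δh = 1.62 m.

≈ 1.62 m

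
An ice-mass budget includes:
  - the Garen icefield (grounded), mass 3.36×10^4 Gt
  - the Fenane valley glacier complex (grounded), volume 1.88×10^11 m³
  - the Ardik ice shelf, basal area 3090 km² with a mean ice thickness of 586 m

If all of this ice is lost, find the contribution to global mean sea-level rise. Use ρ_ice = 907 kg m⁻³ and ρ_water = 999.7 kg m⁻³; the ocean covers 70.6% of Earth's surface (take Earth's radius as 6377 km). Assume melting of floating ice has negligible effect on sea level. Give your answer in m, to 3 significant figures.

Garen: 3.36×10^4 Gt = 3.360×10^16 kg; dividing by ρ_w = 999.7 kg m⁻³ gives 3.361×10^13 m³ of water.
Fenane: 1.88×10^11 m³ × (907/999.7) = 1.706×10^11 m³ of water.
The Ardik ice shelf is floating and already displaces its own weight of water, so its melt adds essentially nothing to sea level.
Total added water ≈ 3.378×10^13 m³ over 3.61×10^14 m² → Δh = 0.0936 m.

≈ 0.0936 m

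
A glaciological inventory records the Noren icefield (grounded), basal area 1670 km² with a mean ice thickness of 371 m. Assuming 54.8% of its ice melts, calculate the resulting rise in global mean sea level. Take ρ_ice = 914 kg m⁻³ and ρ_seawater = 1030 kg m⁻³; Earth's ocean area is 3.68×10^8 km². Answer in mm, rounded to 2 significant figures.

Noren: ice volume = 1670 km² × 371 m = 619.6 km³; 0.548 × 619.6 × (914/1030) = 301.3 km³ of water.
Spread over 3.68×10^14 m² of ocean, Δh = 3.013×10^11 / 3.68×10^14 = 8.19×10^-4 m = 0.82 mm.

≈ 0.82 mm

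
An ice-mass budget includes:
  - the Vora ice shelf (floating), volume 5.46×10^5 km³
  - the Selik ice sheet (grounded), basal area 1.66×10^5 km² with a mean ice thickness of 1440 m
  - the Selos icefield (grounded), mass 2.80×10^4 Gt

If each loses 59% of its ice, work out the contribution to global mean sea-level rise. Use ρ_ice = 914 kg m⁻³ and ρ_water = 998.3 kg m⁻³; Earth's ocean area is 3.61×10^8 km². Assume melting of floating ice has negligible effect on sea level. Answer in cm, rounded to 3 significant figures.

≈ 40.4 cm

The Vora ice shelf is floating and already displaces its own weight of water, so its melt adds essentially nothing to sea level.
Selik: ice volume = 1.66×10^5 km² × 1440 m = 2.390×10^5 km³; 0.59 × 2.390×10^5 × (914/998.3) = 1.291×10^5 km³ of water.
Selos: 0.59 × 2.80×10^4 Gt = 1.652×10^16 kg; dividing by ρ_w = 998.3 kg m⁻³ gives 1.655×10^13 m³ of water.
Total added water ≈ 1.457×10^14 m³ over 3.61×10^14 m² → Δh = 0.404 m = 40.4 cm.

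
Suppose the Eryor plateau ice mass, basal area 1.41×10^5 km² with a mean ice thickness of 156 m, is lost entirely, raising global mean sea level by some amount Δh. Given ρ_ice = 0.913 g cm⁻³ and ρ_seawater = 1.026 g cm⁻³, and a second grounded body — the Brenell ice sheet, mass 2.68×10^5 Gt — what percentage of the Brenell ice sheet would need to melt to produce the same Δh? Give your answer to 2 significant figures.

Equal sea-level rise means equal mass of meltwater, i.e. equal mass of ice lost.
Ice mass of Eryor: 2.008×10^16 kg; ice mass of Brenell: 2.680×10^17 kg.
Fraction required = 2.008×10^16 / 2.680×10^17 = 0.0749 → 7.5 %.

≈ 7.5 %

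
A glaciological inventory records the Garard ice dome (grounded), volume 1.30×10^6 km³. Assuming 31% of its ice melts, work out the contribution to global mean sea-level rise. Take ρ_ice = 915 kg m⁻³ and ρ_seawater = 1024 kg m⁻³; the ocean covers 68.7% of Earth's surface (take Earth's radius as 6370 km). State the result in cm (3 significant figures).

≈ 103 cm

Garard: 0.31 × 1.30×10^6 km³ × (915/1024) = 3.601×10^5 km³ of water.
Spread over 3.50×10^14 m² of ocean, Δh = 3.601×10^14 / 3.50×10^14 = 1.03 m = 103 cm.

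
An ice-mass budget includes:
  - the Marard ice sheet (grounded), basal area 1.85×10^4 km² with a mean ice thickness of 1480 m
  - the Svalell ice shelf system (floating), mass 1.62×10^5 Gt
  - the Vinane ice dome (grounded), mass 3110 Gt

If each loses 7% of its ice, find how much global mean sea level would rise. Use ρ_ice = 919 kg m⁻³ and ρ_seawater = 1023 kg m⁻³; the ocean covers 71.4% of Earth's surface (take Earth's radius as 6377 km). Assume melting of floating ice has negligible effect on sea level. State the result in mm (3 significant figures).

≈ 5.30 mm

Marard: ice volume = 1.85×10^4 km² × 1480 m = 2.738×10^4 km³; 0.07 × 2.738×10^4 × (919/1023) = 1722 km³ of water.
The Svalell ice shelf system is floating and already displaces its own weight of water, so its melt adds essentially nothing to sea level.
Vinane: 0.07 × 3110 Gt = 2.177×10^14 kg; dividing by ρ_w = 1023 kg m⁻³ gives 2.128×10^11 m³ of water.
Total added water ≈ 1.935×10^12 m³ over 3.65×10^14 m² → Δh = 5.30×10^-3 m = 5.30 mm.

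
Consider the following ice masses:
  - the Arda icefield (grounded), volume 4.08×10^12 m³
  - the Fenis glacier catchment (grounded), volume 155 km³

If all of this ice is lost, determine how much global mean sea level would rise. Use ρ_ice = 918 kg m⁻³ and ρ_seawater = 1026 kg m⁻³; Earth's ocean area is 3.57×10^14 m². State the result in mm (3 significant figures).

≈ 10.6 mm

Arda: 4.08×10^12 m³ × (918/1026) = 3.651×10^12 m³ of water.
Fenis: 155 km³ × (918/1026) = 138.7 km³ of water.
Total added water ≈ 3.789×10^12 m³ over 3.57×10^14 m² → Δh = 0.0106 m = 10.6 mm.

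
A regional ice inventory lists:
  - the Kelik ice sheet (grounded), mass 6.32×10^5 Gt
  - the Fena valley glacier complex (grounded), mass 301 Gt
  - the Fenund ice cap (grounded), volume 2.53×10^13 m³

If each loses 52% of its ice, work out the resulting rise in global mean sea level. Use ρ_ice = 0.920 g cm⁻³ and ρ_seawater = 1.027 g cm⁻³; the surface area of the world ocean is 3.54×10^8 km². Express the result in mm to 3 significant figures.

Kelik: 0.52 × 6.32×10^5 Gt = 3.286×10^17 kg; dividing by ρ_w = 1.027 g cm⁻³ = 1027 kg m⁻³ gives 3.200×10^14 m³ of water.
Fena: 0.52 × 301 Gt = 1.565×10^14 kg; dividing by ρ_w = 1027 kg m⁻³ gives 1.524×10^11 m³ of water.
Fenund: 0.52 × 2.53×10^13 m³ × (920/1027) = 1.179×10^13 m³ of water.
Total added water ≈ 3.319×10^14 m³ over 3.54×10^14 m² → Δh = 0.938 m = 938 mm.

≈ 938 mm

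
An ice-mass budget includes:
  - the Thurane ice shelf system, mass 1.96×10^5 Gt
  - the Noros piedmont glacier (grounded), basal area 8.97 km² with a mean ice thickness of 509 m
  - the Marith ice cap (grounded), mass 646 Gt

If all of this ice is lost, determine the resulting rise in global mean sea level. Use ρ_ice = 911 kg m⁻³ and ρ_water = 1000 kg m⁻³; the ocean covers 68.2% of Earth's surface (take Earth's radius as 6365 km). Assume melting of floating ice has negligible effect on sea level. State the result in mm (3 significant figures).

The Thurane ice shelf system is floating and already displaces its own weight of water, so its melt adds essentially nothing to sea level.
Noros: ice volume = 8.97 km² × 509 m = 4.566 km³; 4.566 × (911/1000) = 4.159 km³ of water.
Marith: 646 Gt = 6.460×10^14 kg; dividing by ρ_w = 1000 kg m⁻³ gives 6.460×10^11 m³ of water.
Total added water ≈ 6.502×10^11 m³ over 3.47×10^14 m² → Δh = 1.87×10^-3 m = 1.87 mm.

≈ 1.87 mm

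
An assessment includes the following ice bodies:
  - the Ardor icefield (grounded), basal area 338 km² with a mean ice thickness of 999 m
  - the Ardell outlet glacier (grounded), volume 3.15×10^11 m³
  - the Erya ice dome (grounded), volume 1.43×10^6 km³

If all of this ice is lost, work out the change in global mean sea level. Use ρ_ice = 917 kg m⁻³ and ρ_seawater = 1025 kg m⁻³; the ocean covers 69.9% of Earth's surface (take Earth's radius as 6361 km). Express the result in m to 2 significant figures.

≈ 3.6 m

Ardor: ice volume = 338 km² × 999 m = 337.7 km³; 337.7 × (917/1025) = 302.1 km³ of water.
Ardell: 3.15×10^11 m³ × (917/1025) = 2.818×10^11 m³ of water.
Erya: 1.43×10^6 km³ × (917/1025) = 1.279×10^6 km³ of water.
Total added water ≈ 1.280×10^15 m³ over 3.55×10^14 m² → Δh = 3.60 m.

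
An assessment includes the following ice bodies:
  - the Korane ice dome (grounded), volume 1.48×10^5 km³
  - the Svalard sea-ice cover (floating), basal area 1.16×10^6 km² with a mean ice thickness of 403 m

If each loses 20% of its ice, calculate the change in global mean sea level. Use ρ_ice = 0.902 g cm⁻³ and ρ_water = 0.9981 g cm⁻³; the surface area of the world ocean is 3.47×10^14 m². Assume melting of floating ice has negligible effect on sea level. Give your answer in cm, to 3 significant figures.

≈ 7.71 cm

Korane: 0.2 × 1.48×10^5 km³ × (902/998.1) = 2.675×10^4 km³ of water.
The Svalard sea-ice cover is floating and already displaces its own weight of water, so its melt adds essentially nothing to sea level.
Total added water ≈ 2.675×10^13 m³ over 3.47×10^14 m² → Δh = 0.0771 m = 7.71 cm.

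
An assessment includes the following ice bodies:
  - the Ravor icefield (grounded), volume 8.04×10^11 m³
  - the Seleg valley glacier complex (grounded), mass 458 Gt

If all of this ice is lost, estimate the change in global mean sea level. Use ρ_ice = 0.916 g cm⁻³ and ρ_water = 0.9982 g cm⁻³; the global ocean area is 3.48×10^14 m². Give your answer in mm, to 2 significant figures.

≈ 3.4 mm

Ravor: 8.04×10^11 m³ × (916/998.2) = 7.378×10^11 m³ of water.
Seleg: 458 Gt = 4.580×10^14 kg; dividing by ρ_w = 0.9982 g cm⁻³ = 998.2 kg m⁻³ gives 4.588×10^11 m³ of water.
Total added water ≈ 1.197×10^12 m³ over 3.48×10^14 m² → Δh = 3.44×10^-3 m = 3.4 mm.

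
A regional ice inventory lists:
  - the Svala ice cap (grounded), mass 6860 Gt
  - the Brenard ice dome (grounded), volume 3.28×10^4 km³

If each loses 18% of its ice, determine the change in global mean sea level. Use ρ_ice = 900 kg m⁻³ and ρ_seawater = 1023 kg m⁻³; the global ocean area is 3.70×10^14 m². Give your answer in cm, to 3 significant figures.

Svala: 0.18 × 6860 Gt = 1.235×10^15 kg; dividing by ρ_w = 1023 kg m⁻³ gives 1.207×10^12 m³ of water.
Brenard: 0.18 × 3.28×10^4 km³ × (900/1023) = 5194 km³ of water.
Total added water ≈ 6.401×10^12 m³ over 3.70×10^14 m² → Δh = 0.0173 m = 1.73 cm.

≈ 1.73 cm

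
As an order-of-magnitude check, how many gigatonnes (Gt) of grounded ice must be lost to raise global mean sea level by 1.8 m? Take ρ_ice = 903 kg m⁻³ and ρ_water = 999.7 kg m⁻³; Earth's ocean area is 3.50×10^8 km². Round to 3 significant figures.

≈ 6.30×10^5 Gt

Required water volume = Δh × A = 1.8 m × 3.50×10^14 m² = 6.300×10^14 m³.
ρ_w = 999.7 kg m⁻³, so the mass of water = 6.300×10^14 m³ × 999.7 kg m⁻³ = 6.298×10^17 kg = 6.30×10^5 Gt (and the same mass of ice, by conservation).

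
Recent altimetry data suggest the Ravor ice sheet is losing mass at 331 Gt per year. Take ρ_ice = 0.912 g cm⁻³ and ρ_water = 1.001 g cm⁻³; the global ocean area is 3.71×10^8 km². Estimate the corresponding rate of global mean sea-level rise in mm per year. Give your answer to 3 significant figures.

≈ 0.891 mm/yr

ρ_w = 1.001 g cm⁻³ = 1001 kg m⁻³. Annual water volume added = 331 Gt / ρ_w = 3.310×10^14 kg / 1001 kg m⁻³ = 3.307×10^11 m³.
Δh per year = 3.307×10^11 / 3.71×10^14 = 8.91×10^-4 m = 0.891 mm.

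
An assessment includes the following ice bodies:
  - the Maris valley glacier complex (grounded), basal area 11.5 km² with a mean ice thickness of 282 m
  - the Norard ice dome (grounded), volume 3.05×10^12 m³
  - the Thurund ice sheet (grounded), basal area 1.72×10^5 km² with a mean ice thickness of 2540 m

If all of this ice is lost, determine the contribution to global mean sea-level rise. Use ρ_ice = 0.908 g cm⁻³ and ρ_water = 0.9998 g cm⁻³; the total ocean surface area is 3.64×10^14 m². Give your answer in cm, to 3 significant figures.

Maris: ice volume = 11.5 km² × 282 m = 3.243 km³; 3.243 × (908/999.8) = 2.945 km³ of water.
Norard: 3.05×10^12 m³ × (908/999.8) = 2.770×10^12 m³ of water.
Thurund: ice volume = 1.72×10^5 km² × 2540 m = 4.369×10^5 km³; 4.369×10^5 × (908/999.8) = 3.968×10^5 km³ of water.
Total added water ≈ 3.995×10^14 m³ over 3.64×10^14 m² → Δh = 1.10 m = 110 cm.

≈ 110 cm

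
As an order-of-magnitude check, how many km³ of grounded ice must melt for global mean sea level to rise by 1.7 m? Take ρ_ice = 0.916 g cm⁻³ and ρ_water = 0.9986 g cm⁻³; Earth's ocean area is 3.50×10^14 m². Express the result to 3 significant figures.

≈ 6.49×10^5 km³

Required water volume = Δh × A = 1.7 m × 3.50×10^14 m² = 5.950×10^14 m³ = 5.950×10^5 km³.
Ice volume = water volume × ρ_w/ρ_ice = 5.950×10^5 × 998.6/916 = 6.49×10^5 km³.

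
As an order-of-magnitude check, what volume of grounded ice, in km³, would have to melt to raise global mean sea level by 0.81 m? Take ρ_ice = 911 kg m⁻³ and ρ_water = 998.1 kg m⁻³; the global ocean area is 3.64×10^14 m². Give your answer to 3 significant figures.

≈ 3.23×10^5 km³

Required water volume = Δh × A = 0.81 m × 3.64×10^14 m² = 2.948×10^14 m³ = 2.948×10^5 km³.
Ice volume = water volume × ρ_w/ρ_ice = 2.948×10^5 × 998.1/911 = 3.23×10^5 km³.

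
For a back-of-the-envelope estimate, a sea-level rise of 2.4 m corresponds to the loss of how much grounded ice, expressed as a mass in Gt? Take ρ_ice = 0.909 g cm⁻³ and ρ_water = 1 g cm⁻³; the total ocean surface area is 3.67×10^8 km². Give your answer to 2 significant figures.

Required water volume = Δh × A = 2.4 m × 3.67×10^14 m² = 8.808×10^14 m³.
ρ_w = 1 g cm⁻³ = 1000 kg m⁻³, so the mass of water = 8.808×10^14 m³ × 1000 kg m⁻³ = 8.808×10^17 kg = 8.8×10^5 Gt (and the same mass of ice, by conservation).

≈ 8.8×10^5 Gt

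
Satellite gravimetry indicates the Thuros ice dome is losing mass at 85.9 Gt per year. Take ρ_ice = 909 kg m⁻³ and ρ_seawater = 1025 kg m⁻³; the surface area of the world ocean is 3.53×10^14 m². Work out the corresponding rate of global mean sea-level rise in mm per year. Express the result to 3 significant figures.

ρ_w = 1025 kg m⁻³. Annual water volume added = 85.9 Gt / ρ_w = 8.590×10^13 kg / 1025 kg m⁻³ = 8.380×10^10 m³.
Δh per year = 8.380×10^10 / 3.53×10^14 = 2.37×10^-4 m = 0.237 mm.

≈ 0.237 mm/yr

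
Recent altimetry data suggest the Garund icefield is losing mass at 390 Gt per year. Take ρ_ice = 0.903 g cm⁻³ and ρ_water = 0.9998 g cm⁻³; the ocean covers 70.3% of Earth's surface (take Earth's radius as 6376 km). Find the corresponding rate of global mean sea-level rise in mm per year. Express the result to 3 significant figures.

≈ 1.09 mm/yr

ρ_w = 0.9998 g cm⁻³ = 999.8 kg m⁻³. Annual water volume added = 390 Gt / ρ_w = 3.900×10^14 kg / 999.8 kg m⁻³ = 3.901×10^11 m³.
Δh per year = 3.901×10^11 / 3.59×10^14 = 1.09×10^-3 m = 1.09 mm.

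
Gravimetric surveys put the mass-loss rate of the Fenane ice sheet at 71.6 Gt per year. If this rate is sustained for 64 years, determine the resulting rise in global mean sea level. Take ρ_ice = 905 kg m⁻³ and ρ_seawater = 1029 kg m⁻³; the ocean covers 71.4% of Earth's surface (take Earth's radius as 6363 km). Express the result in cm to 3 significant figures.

Total mass lost = 71.6 Gt/yr × 64 yr = 4582 Gt = 4.582×10^15 kg.
ρ_w = 1029 kg m⁻³, so water volume = 4.582×10^15 / 1029 = 4.453×10^12 m³.
Δh = 4.453×10^12 / 3.63×10^14 = 0.0123 m = 1.23 cm.

≈ 1.23 cm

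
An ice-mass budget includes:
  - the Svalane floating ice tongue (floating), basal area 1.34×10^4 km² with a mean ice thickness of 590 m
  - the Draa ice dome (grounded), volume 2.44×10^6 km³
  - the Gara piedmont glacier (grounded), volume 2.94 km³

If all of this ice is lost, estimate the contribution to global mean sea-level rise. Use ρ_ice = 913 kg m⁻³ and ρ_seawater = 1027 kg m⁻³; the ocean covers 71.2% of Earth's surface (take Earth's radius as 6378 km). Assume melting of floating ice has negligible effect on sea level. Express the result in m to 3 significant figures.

The Svalane floating ice tongue is floating and already displaces its own weight of water, so its melt adds essentially nothing to sea level.
Draa: 2.44×10^6 km³ × (913/1027) = 2.169×10^6 km³ of water.
Gara: 2.94 km³ × (913/1027) = 2.614 km³ of water.
Total added water ≈ 2.169×10^15 m³ over 3.64×10^14 m² → Δh = 5.96 m.

≈ 5.96 m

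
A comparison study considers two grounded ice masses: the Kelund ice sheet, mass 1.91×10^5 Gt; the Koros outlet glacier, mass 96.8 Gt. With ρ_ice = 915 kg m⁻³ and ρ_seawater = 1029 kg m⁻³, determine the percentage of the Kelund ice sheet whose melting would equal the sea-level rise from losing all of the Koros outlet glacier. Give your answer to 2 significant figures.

Equal sea-level rise means equal mass of meltwater, i.e. equal mass of ice lost.
Ice mass of Koros: 9.680×10^13 kg; ice mass of Kelund: 1.910×10^17 kg.
Fraction required = 9.680×10^13 / 1.910×10^17 = 5.07×10^-4 → 0.051 %.

≈ 0.051 %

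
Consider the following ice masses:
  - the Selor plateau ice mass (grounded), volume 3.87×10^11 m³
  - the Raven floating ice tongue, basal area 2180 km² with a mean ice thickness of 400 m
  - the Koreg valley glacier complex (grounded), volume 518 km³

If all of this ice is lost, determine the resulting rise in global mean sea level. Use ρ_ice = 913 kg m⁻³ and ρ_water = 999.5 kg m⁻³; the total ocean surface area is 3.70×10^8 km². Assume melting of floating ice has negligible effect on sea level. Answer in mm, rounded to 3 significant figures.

Selor: 3.87×10^11 m³ × (913/999.5) = 3.535×10^11 m³ of water.
The Raven floating ice tongue is floating and already displaces its own weight of water, so its melt adds essentially nothing to sea level.
Koreg: 518 km³ × (913/999.5) = 473.2 km³ of water.
Total added water ≈ 8.267×10^11 m³ over 3.70×10^14 m² → Δh = 2.23×10^-3 m = 2.23 mm.

≈ 2.23 mm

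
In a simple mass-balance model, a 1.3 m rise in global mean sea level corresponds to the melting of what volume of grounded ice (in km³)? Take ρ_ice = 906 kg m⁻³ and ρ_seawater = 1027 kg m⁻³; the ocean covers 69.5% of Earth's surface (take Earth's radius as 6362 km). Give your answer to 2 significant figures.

≈ 5.2×10^5 km³

Required water volume = Δh × A = 1.3 m × 3.53×10^14 m² = 4.595×10^14 m³ = 4.595×10^5 km³.
Ice volume = water volume × ρ_w/ρ_ice = 4.595×10^5 × 1027/906 = 5.2×10^5 km³.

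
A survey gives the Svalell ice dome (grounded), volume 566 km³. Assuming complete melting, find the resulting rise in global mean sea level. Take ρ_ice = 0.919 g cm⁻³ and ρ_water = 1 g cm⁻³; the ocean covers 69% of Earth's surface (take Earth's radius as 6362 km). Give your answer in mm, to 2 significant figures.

≈ 1.5 mm

Svalell: 566 km³ × (919/1000) = 520.2 km³ of water.
Spread over 3.51×10^14 m² of ocean, Δh = 5.202×10^11 / 3.51×10^14 = 1.48×10^-3 m = 1.5 mm.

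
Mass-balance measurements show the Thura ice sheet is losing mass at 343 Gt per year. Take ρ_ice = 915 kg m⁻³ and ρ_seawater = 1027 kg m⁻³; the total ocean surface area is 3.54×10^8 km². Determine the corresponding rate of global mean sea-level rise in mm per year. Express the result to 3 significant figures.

ρ_w = 1027 kg m⁻³. Annual water volume added = 343 Gt / ρ_w = 3.430×10^14 kg / 1027 kg m⁻³ = 3.340×10^11 m³.
Δh per year = 3.340×10^11 / 3.54×10^14 = 9.43×10^-4 m = 0.943 mm.

≈ 0.943 mm/yr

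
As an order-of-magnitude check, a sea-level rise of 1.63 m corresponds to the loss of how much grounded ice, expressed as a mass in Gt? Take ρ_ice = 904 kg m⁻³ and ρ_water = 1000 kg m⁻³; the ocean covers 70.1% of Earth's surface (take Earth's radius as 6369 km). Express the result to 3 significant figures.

Required water volume = Δh × A = 1.63 m × 3.57×10^14 m² = 5.824×10^14 m³.
ρ_w = 1000 kg m⁻³, so the mass of water = 5.824×10^14 m³ × 1000 kg m⁻³ = 5.824×10^17 kg = 5.82×10^5 Gt (and the same mass of ice, by conservation).

≈ 5.82×10^5 Gt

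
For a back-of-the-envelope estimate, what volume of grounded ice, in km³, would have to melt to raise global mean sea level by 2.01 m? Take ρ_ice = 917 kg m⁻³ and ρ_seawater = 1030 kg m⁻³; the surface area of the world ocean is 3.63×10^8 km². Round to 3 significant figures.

≈ 8.20×10^5 km³

Required water volume = Δh × A = 2.01 m × 3.63×10^14 m² = 7.296×10^14 m³ = 7.296×10^5 km³.
Ice volume = water volume × ρ_w/ρ_ice = 7.296×10^5 × 1030/917 = 8.20×10^5 km³.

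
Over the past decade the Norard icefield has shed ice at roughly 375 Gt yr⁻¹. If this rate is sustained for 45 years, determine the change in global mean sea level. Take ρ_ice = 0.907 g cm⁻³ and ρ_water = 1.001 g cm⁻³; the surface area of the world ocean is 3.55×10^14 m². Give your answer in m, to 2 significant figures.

Total mass lost = 375 Gt/yr × 45 yr = 1.688×10^4 Gt = 1.688×10^16 kg.
ρ_w = 1.001 g cm⁻³ = 1001 kg m⁻³, so water volume = 1.688×10^16 / 1001 = 1.686×10^13 m³.
Δh = 1.686×10^13 / 3.55×10^14 = 0.0475 m.

≈ 0.047 m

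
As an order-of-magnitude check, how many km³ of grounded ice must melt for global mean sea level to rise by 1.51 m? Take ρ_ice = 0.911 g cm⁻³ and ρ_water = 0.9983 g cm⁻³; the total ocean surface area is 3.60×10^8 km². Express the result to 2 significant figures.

≈ 6.0×10^5 km³

Required water volume = Δh × A = 1.51 m × 3.60×10^14 m² = 5.436×10^14 m³ = 5.436×10^5 km³.
Ice volume = water volume × ρ_w/ρ_ice = 5.436×10^5 × 998.3/911 = 6.0×10^5 km³.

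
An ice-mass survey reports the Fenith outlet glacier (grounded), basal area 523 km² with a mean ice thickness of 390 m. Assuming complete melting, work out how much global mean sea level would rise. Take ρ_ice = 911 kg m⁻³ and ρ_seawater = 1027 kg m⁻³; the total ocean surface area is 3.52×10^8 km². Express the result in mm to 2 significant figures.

≈ 0.51 mm

Fenith: ice volume = 523 km² × 390 m = 204.0 km³; 204.0 × (911/1027) = 180.9 km³ of water.
Spread over 3.52×10^14 m² of ocean, Δh = 1.809×10^11 / 3.52×10^14 = 5.14×10^-4 m = 0.51 mm.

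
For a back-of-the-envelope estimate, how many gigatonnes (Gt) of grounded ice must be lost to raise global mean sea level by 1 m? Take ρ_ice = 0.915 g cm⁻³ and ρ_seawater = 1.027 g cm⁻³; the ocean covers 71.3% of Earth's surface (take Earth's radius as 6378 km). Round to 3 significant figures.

Required water volume = Δh × A = 1 m × 3.64×10^14 m² = 3.645×10^14 m³.
ρ_w = 1.027 g cm⁻³ = 1027 kg m⁻³, so the mass of water = 3.645×10^14 m³ × 1027 kg m⁻³ = 3.743×10^17 kg = 3.74×10^5 Gt (and the same mass of ice, by conservation).

≈ 3.74×10^5 Gt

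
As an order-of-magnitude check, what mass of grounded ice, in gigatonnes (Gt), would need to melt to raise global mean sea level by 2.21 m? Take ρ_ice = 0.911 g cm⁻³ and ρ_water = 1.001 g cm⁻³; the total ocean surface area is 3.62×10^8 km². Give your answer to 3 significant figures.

≈ 8.01×10^5 Gt

Required water volume = Δh × A = 2.21 m × 3.62×10^14 m² = 8.000×10^14 m³.
ρ_w = 1.001 g cm⁻³ = 1001 kg m⁻³, so the mass of water = 8.000×10^14 m³ × 1001 kg m⁻³ = 8.008×10^17 kg = 8.01×10^5 Gt (and the same mass of ice, by conservation).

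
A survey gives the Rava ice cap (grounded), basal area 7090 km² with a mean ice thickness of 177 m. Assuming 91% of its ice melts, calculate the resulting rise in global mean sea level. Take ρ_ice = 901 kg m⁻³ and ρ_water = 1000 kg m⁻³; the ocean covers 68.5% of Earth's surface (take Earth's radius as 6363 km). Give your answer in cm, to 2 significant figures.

≈ 0.30 cm

Rava: ice volume = 7090 km² × 177 m = 1255 km³; 0.91 × 1255 × (901/1000) = 1029 km³ of water.
Spread over 3.49×10^14 m² of ocean, Δh = 1.029×10^12 / 3.49×10^14 = 2.95×10^-3 m = 0.30 cm.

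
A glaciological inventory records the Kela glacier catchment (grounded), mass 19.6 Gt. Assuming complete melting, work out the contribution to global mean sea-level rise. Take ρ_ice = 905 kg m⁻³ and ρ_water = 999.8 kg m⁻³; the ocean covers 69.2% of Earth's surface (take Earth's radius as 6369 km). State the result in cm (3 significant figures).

≈ 5.56×10^-3 cm

Kela: 19.6 Gt = 1.960×10^13 kg; dividing by ρ_w = 999.8 kg m⁻³ gives 1.960×10^10 m³ of water.
Spread over 3.53×10^14 m² of ocean, Δh = 1.960×10^10 / 3.53×10^14 = 5.56×10^-5 m = 5.56×10^-3 cm.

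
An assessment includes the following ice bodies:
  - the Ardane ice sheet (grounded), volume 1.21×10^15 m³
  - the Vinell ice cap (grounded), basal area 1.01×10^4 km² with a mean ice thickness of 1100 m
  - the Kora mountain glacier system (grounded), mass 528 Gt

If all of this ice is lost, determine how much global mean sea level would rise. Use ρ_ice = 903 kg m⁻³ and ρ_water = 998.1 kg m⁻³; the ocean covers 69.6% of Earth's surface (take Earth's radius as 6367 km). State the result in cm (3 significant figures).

Ardane: 1.21×10^15 m³ × (903/998.1) = 1.095×10^15 m³ of water.
Vinell: ice volume = 1.01×10^4 km² × 1100 m = 1.111×10^4 km³; 1.111×10^4 × (903/998.1) = 1.005×10^4 km³ of water.
Kora: 528 Gt = 5.280×10^14 kg; dividing by ρ_w = 998.1 kg m⁻³ gives 5.290×10^11 m³ of water.
Total added water ≈ 1.105×10^15 m³ over 3.55×10^14 m² → Δh = 3.12 m = 312 cm.

≈ 312 cm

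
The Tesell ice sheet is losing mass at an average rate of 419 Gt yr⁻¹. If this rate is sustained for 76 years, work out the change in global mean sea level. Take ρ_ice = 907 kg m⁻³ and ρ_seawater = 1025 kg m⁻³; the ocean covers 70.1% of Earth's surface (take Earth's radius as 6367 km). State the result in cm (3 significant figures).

Total mass lost = 419 Gt/yr × 76 yr = 3.184×10^4 Gt = 3.184×10^16 kg.
ρ_w = 1025 kg m⁻³, so water volume = 3.184×10^16 / 1025 = 3.107×10^13 m³.
Δh = 3.107×10^13 / 3.57×10^14 = 0.0870 m = 8.70 cm.

≈ 8.70 cm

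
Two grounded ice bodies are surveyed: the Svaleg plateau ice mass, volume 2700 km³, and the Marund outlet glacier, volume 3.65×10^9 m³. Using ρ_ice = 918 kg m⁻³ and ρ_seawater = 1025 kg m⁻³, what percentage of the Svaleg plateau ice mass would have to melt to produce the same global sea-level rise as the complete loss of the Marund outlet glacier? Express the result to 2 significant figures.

≈ 0.14 %

Equal sea-level rise means equal mass of meltwater, i.e. equal mass of ice lost.
Ice mass of Marund: 3.351×10^12 kg; ice mass of Svaleg: 2.479×10^15 kg.
Fraction required = 3.351×10^12 / 2.479×10^15 = 1.35×10^-3 → 0.14 %.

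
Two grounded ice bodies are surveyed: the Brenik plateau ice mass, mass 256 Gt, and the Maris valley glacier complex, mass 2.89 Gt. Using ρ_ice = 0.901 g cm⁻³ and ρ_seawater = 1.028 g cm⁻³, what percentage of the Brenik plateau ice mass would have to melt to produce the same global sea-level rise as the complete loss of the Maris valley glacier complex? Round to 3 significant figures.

Equal sea-level rise means equal mass of meltwater, i.e. equal mass of ice lost.
Ice mass of Maris: 2.890×10^12 kg; ice mass of Brenik: 2.560×10^14 kg.
Fraction required = 2.890×10^12 / 2.560×10^14 = 0.0113 → 1.13 %.

≈ 1.13 %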